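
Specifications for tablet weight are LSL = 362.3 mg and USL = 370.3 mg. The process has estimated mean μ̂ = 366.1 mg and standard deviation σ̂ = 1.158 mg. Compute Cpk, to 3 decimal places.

Cpu = (USL − μ̂) / (3σ̂) = (370.3 − 366.1) / (3 × 1.158) = 1.2090; Cpl = (μ̂ − LSL) / (3σ̂) = (366.1 − 362.3) / (3 × 1.158) = 1.0938; Cpk = min(Cpu, Cpl) = 1.0938

1.094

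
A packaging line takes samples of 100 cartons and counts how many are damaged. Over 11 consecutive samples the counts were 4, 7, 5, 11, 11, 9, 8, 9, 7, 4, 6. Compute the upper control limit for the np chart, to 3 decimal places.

15.199

p̄ = Σdᵢ / (k·n) = 81 / (11 × 100) = 0.07364
UCL = np̄ + 3·√(np̄(1−p̄)) = 7.3636 + 3 × √(7.3636×0.92636) = 7.3636 + 3 × 2.6118 = 15.1990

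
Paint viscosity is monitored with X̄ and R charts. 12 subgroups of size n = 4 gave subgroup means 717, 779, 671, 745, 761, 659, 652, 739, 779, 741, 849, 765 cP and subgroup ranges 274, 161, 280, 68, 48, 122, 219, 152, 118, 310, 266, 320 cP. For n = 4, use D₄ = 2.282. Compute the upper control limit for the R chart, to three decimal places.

R̄ = (274 + 161 + 280 + 68 + 48 + 122 + 219 + 152 + 118 + 310 + 266 + 320) / 12 = 2338.0000 / 12 = 194.8333
UCL_R = D₄·R̄ = 2.282 × 194.8333 = 444.6097

444.610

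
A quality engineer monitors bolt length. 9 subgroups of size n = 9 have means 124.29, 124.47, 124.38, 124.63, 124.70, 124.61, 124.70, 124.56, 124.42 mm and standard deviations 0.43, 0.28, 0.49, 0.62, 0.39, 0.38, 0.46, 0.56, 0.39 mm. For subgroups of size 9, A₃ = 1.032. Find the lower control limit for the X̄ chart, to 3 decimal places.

X̄̄ = (124.29 + 124.47 + 124.38 + 124.63 + 124.70 + 124.61 + 124.70 + 124.56 + 124.42) / 9 = 124.5289
s̄ = (0.43 + 0.28 + 0.49 + 0.62 + 0.39 + 0.38 + 0.46 + 0.56 + 0.39) / 9 = 0.4444
LCL = X̄̄ − A₃·s̄ = 124.5289 − 1.032 × 0.4444 = 124.0702

124.070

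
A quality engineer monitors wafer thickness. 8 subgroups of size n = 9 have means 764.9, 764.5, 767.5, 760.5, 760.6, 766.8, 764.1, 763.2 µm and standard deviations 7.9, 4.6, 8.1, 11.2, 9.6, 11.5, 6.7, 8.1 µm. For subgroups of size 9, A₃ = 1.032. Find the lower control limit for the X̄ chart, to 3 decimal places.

X̄̄ = (764.9 + 764.5 + 767.5 + 760.5 + 760.6 + 766.8 + 764.1 + 763.2) / 8 = 764.0125
s̄ = (7.9 + 4.6 + 8.1 + 11.2 + 9.6 + 11.5 + 6.7 + 8.1) / 8 = 8.4625
LCL = X̄̄ − A₃·s̄ = 764.0125 − 1.032 × 8.4625 = 755.2792

755.279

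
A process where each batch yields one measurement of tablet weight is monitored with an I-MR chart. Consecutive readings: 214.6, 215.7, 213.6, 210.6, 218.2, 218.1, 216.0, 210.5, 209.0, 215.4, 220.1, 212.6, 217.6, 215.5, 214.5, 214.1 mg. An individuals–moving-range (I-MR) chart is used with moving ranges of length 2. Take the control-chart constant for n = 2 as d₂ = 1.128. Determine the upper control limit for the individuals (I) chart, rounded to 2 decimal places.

223.64

X̄ = (214.6 + 215.7 + 213.6 + 210.6 + 218.2 + 218.1 + 216.0 + 210.5 + 209.0 + 215.4 + 220.1 + 212.6 + 217.6 + 215.5 + 214.5 + 214.1) / 16 = 214.7562
Moving ranges: 1.1, 2.1, 3.0, 7.6, 0.1, 2.1, 5.5, 1.5, 6.4, 4.7, 7.5, 5.0, 2.1, 1.0, 0.4; M̄R̄ = 50.1000 / 15 = 3.3400
UCL = X̄ + 3·M̄R̄/d₂ = 214.7562 + 3 × 3.3400 / 1.128 = 223.6392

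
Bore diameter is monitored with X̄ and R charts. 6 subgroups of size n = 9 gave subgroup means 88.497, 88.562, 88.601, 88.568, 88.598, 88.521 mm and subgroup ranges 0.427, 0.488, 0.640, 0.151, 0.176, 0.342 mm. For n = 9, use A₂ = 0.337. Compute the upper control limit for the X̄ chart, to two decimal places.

88.68

X̄̄ = (88.497 + 88.562 + 88.601 + 88.568 + 88.598 + 88.521) / 6 = 531.3470 / 6 = 88.5578
R̄ = (0.427 + 0.488 + 0.640 + 0.151 + 0.176 + 0.342) / 6 = 2.2240 / 6 = 0.3707
UCL = X̄̄ + A₂·R̄ = 88.5578 + 0.337 × 0.3707 = 88.6827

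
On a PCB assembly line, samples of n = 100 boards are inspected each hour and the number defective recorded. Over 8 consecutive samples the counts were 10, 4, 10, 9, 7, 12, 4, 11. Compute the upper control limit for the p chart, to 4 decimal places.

0.1669

p̄ = Σdᵢ / (k·n) = 67 / (8 × 100) = 0.08375
UCL = p̄ + 3·√(p̄(1−p̄)/n) = 0.08375 + 3 × √(0.08375×0.91625/100) = 0.08375 + 3 × 0.02770 = 0.16685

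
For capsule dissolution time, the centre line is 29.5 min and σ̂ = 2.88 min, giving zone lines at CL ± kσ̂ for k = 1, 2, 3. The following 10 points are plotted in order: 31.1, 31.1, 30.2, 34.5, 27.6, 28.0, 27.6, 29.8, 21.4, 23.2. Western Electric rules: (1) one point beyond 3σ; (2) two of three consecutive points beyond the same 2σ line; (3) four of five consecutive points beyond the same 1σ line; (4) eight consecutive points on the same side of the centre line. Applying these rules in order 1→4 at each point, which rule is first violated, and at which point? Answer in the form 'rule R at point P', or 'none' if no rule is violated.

Zone of each point (C = within 1σ̂, B = 1σ̂–2σ̂, A = 2σ̂–3σ̂, * = beyond 3σ̂; sign = side of CL): 1:+C, 2:+C, 3:+C, 4:+B, 5:-C, 6:-C, 7:-C, 8:+C, 9:-A, 10:-A
Rule 2 (two of three consecutive points beyond the same 2σ limit) is satisfied at point 10.

rule 2 at point 10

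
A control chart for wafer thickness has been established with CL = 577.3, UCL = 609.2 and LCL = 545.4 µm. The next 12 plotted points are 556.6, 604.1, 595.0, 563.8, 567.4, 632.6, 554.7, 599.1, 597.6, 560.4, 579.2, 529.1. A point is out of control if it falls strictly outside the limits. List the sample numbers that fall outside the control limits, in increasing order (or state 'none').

6, 12

Compare each point to [545.4, 609.2]: sample 6 = 632.6 > UCL; sample 12 = 529.1 < LCL.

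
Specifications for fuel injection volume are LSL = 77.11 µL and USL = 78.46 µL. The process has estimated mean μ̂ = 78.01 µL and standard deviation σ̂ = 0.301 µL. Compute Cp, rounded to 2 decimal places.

0.75

Cp = (USL − LSL) / (6σ̂) = (78.46 − 77.11) / (6 × 0.301) = 1.3500 / 1.8060 = 0.7475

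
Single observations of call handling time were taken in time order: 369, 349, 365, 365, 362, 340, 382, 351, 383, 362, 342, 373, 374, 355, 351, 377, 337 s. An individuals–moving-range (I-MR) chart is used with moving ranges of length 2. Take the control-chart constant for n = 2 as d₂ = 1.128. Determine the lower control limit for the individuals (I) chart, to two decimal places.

306.48

X̄ = (369 + 349 + 365 + 365 + 362 + 340 + 382 + 351 + 383 + 362 + 342 + 373 + 374 + 355 + 351 + 377 + 337) / 17 = 361.0000
Moving ranges: 20, 16, 0, 3, 22, 42, 31, 32, 21, 20, 31, 1, 19, 4, 26, 40; M̄R̄ = 328.0000 / 16 = 20.5000
LCL = X̄ − 3·M̄R̄/d₂ = 361.0000 − 3 × 20.5000 / 1.128 = 306.4787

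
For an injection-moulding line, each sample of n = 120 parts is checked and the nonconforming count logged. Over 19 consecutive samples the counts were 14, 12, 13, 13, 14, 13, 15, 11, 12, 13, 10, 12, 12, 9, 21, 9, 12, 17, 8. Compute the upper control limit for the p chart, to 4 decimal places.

p̄ = Σdᵢ / (k·n) = 240 / (19 × 120) = 0.10526
UCL = p̄ + 3·√(p̄(1−p̄)/n) = 0.10526 + 3 × √(0.10526×0.89474/120) = 0.10526 + 3 × 0.02802 = 0.18931

0.1893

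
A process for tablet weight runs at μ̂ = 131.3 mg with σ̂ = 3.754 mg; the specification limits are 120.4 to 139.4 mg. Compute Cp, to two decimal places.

0.84

Cp = (USL − LSL) / (6σ̂) = (139.4 − 120.4) / (6 × 3.754) = 19.0000 / 22.5240 = 0.8435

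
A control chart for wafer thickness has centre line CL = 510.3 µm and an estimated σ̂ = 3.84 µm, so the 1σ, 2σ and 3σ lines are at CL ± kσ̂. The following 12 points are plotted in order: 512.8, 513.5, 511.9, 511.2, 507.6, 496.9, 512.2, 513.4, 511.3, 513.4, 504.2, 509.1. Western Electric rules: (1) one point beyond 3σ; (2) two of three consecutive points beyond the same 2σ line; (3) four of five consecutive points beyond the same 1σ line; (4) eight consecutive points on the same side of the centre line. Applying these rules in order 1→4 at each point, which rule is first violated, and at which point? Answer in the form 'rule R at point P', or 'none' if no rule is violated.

Zone of each point (C = within 1σ̂, B = 1σ̂–2σ̂, A = 2σ̂–3σ̂, * = beyond 3σ̂; sign = side of CL): 1:+C, 2:+C, 3:+C, 4:+C, 5:-C, 6:-*, 7:+C, 8:+C, 9:+C, 10:+C, 11:-B, 12:-C
Rule 1 (one point beyond the 3σ limits) is satisfied at point 6.

rule 1 at point 6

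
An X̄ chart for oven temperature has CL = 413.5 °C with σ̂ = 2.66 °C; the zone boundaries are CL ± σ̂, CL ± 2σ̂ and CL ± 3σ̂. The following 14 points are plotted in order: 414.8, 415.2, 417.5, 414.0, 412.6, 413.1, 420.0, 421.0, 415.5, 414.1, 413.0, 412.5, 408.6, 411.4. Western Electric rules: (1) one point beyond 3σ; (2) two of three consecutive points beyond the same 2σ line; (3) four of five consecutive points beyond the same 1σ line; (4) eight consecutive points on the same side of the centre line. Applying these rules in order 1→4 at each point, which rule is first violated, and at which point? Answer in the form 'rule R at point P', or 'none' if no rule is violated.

rule 2 at point 8

Zone of each point (C = within 1σ̂, B = 1σ̂–2σ̂, A = 2σ̂–3σ̂, * = beyond 3σ̂; sign = side of CL): 1:+C, 2:+C, 3:+B, 4:+C, 5:-C, 6:-C, 7:+A, 8:+A, 9:+C, 10:+C, 11:-C, 12:-C, 13:-B, 14:-C
Rule 2 (two of three consecutive points beyond the same 2σ limit) is satisfied at point 8.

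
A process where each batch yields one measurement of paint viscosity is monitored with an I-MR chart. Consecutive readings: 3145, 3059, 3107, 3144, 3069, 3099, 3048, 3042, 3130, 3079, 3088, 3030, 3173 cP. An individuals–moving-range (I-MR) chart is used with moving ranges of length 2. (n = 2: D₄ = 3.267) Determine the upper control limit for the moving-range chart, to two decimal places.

185.67

Moving ranges: 86, 48, 37, 75, 30, 51, 6, 88, 51, 9, 58, 143; M̄R̄ = 682.0000 / 12 = 56.8333
UCL_MR = D₄·M̄R̄ = 3.267 × 56.8333 = 185.6745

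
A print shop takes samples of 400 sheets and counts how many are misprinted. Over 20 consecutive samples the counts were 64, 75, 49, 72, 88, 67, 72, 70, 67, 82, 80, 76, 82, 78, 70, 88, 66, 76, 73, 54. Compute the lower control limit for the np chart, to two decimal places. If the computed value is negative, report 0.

p̄ = Σdᵢ / (k·n) = 1449 / (20 × 400) = 0.18113
LCL = np̄ − 3·√(np̄(1−p̄)) = 72.4500 − 3 × 7.7024 = 49.3427

49.34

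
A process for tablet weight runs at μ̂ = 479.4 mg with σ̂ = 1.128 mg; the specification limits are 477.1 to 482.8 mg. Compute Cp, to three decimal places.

0.842

Cp = (USL − LSL) / (6σ̂) = (482.8 − 477.1) / (6 × 1.128) = 5.7000 / 6.7680 = 0.8422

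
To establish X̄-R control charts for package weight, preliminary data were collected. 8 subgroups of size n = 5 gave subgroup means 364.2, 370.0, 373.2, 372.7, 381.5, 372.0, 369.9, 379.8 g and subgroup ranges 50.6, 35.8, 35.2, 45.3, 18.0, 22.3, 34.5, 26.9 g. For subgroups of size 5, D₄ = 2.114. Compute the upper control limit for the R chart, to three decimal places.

70.978

R̄ = (50.6 + 35.8 + 35.2 + 45.3 + 18.0 + 22.3 + 34.5 + 26.9) / 8 = 268.6000 / 8 = 33.5750
UCL_R = D₄·R̄ = 2.114 × 33.5750 = 70.9776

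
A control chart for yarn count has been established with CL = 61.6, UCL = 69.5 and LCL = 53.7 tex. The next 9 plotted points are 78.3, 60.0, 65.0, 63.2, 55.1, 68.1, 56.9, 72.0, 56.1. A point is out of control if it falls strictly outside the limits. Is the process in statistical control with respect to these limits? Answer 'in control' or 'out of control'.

out of control

Compare each point to [53.7, 69.5]: sample 1 = 78.3 > UCL; sample 8 = 72.0 > UCL.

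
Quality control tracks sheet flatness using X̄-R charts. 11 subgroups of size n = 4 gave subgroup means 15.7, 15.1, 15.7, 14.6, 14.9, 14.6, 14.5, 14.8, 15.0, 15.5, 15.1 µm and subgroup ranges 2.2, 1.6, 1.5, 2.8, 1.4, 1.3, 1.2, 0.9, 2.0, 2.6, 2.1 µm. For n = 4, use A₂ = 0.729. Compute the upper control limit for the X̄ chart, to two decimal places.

16.34

X̄̄ = (15.7 + 15.1 + 15.7 + 14.6 + 14.9 + 14.6 + 14.5 + 14.8 + 15.0 + 15.5 + 15.1) / 11 = 165.5000 / 11 = 15.0455
R̄ = (2.2 + 1.6 + 1.5 + 2.8 + 1.4 + 1.3 + 1.2 + 0.9 + 2.0 + 2.6 + 2.1) / 11 = 19.6000 / 11 = 1.7818
UCL = X̄̄ + A₂·R̄ = 15.0455 + 0.729 × 1.7818 = 16.3444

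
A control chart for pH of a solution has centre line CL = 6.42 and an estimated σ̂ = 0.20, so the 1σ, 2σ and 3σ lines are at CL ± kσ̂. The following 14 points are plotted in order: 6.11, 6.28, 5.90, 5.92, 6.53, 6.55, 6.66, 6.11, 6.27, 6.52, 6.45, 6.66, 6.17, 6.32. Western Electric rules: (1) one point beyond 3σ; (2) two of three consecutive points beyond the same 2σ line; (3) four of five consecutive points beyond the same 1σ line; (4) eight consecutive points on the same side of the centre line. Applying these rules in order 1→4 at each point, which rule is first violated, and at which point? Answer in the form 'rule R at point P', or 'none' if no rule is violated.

rule 2 at point 4

Zone of each point (C = within 1σ̂, B = 1σ̂–2σ̂, A = 2σ̂–3σ̂, * = beyond 3σ̂; sign = side of CL): 1:-B, 2:-C, 3:-A, 4:-A, 5:+C, 6:+C, 7:+B, 8:-B, 9:-C, 10:+C, 11:+C, 12:+B, 13:-B, 14:-C
Rule 2 (two of three consecutive points beyond the same 2σ limit) is satisfied at point 4.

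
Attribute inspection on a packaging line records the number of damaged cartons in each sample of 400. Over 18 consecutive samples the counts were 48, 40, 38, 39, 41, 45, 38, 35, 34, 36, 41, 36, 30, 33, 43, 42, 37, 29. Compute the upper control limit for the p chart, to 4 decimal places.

0.1391

p̄ = Σdᵢ / (k·n) = 685 / (18 × 400) = 0.09514
UCL = p̄ + 3·√(p̄(1−p̄)/n) = 0.09514 + 3 × √(0.09514×0.90486/400) = 0.09514 + 3 × 0.01467 = 0.13915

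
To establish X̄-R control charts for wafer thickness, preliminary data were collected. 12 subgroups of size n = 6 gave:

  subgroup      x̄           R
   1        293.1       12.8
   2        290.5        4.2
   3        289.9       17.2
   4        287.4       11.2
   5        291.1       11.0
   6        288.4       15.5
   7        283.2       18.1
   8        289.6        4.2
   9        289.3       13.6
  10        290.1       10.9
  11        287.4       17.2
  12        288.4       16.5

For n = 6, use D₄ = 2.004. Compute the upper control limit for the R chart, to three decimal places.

R̄ = (12.8 + 4.2 + 17.2 + 11.2 + 11.0 + 15.5 + 18.1 + 4.2 + 13.6 + 10.9 + 17.2 + 16.5) / 12 = 152.4000 / 12 = 12.7000
UCL_R = D₄·R̄ = 2.004 × 12.7000 = 25.4508

25.451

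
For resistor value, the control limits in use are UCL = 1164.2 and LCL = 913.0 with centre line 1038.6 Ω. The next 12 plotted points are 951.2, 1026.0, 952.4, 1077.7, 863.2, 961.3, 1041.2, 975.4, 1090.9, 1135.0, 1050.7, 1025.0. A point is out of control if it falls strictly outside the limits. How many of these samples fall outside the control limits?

Compare each point to [913.0, 1164.2]: sample 5 = 863.2 < LCL.

1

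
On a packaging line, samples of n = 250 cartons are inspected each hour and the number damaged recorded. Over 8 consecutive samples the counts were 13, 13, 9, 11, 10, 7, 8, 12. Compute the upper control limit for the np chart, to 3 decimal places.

p̄ = Σdᵢ / (k·n) = 83 / (8 × 250) = 0.04150
UCL = np̄ + 3·√(np̄(1−p̄)) = 10.3750 + 3 × √(10.3750×0.95850) = 10.3750 + 3 × 3.1535 = 19.8354

19.835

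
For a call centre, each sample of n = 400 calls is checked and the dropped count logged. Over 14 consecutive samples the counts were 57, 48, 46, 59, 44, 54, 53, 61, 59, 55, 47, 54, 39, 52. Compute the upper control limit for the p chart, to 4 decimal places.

p̄ = Σdᵢ / (k·n) = 728 / (14 × 400) = 0.13000
UCL = p̄ + 3·√(p̄(1−p̄)/n) = 0.13000 + 3 × √(0.13000×0.87000/400) = 0.13000 + 3 × 0.01682 = 0.18045

0.1804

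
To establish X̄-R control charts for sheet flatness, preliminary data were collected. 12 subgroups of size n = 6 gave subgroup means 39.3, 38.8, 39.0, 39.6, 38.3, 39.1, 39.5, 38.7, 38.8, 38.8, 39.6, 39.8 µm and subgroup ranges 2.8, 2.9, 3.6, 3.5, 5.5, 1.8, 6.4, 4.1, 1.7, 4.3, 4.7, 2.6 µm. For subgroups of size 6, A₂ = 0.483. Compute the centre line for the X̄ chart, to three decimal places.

39.108

X̄̄ = (39.3 + 38.8 + 39.0 + 39.6 + 38.3 + 39.1 + 39.5 + 38.7 + 38.8 + 38.8 + 39.6 + 39.8) / 12 = 469.3000 / 12 = 39.1083
CL = X̄̄ = 39.1083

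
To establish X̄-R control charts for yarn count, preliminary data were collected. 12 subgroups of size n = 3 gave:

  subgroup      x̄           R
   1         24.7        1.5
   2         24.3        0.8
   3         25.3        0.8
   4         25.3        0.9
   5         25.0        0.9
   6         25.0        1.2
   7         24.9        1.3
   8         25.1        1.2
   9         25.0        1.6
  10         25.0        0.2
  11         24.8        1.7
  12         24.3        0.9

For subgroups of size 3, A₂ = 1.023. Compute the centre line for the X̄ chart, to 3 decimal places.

X̄̄ = (24.7 + 24.3 + 25.3 + 25.3 + 25.0 + 25.0 + 24.9 + 25.1 + 25.0 + 25.0 + 24.8 + 24.3) / 12 = 298.7000 / 12 = 24.8917
CL = X̄̄ = 24.8917

24.892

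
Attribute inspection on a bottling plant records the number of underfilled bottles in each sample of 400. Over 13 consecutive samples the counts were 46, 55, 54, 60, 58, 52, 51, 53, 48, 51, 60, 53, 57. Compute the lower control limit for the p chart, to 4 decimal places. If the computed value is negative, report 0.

p̄ = Σdᵢ / (k·n) = 698 / (13 × 400) = 0.13423
LCL = p̄ − 3·√(p̄(1−p̄)/n) = 0.13423 − 3 × 0.01705 = 0.08310

0.0831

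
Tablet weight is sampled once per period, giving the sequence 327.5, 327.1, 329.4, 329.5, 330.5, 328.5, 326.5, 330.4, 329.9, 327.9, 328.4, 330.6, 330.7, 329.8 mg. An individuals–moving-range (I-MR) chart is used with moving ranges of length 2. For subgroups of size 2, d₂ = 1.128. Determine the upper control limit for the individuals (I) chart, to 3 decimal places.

332.712

X̄ = (327.5 + 327.1 + 329.4 + 329.5 + 330.5 + 328.5 + 326.5 + 330.4 + 329.9 + 327.9 + 328.4 + 330.6 + 330.7 + 329.8) / 14 = 329.0500
Moving ranges: 0.4, 2.3, 0.1, 1.0, 2.0, 2.0, 3.9, 0.5, 2.0, 0.5, 2.2, 0.1, 0.9; M̄R̄ = 17.9000 / 13 = 1.3769
UCL = X̄ + 3·M̄R̄/d₂ = 329.0500 + 3 × 1.3769 / 1.128 = 332.7120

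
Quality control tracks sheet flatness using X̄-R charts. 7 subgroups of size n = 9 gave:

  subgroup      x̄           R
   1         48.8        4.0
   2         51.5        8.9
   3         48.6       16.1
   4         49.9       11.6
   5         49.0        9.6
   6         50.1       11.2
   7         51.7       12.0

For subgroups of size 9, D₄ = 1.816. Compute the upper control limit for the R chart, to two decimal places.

19.04

R̄ = (4.0 + 8.9 + 16.1 + 11.6 + 9.6 + 11.2 + 12.0) / 7 = 73.4000 / 7 = 10.4857
UCL_R = D₄·R̄ = 1.816 × 10.4857 = 19.0421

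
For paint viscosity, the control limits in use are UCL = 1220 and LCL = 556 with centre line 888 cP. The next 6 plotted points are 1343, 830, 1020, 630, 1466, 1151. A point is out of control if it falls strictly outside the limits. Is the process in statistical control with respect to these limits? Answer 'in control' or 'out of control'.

out of control

Compare each point to [556, 1220]: sample 1 = 1343 > UCL; sample 5 = 1466 > UCL.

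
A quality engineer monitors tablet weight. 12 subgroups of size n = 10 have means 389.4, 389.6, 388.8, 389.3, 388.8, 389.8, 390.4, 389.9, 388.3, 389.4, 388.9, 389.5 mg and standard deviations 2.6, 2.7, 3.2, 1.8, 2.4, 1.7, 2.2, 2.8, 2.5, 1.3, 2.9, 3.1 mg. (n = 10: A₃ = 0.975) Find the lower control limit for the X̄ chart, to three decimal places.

X̄̄ = (389.4 + 389.6 + 388.8 + 389.3 + 388.8 + 389.8 + 390.4 + 389.9 + 388.3 + 389.4 + 388.9 + 389.5) / 12 = 389.3417
s̄ = (2.6 + 2.7 + 3.2 + 1.8 + 2.4 + 1.7 + 2.2 + 2.8 + 2.5 + 1.3 + 2.9 + 3.1) / 12 = 2.4333
LCL = X̄̄ − A₃·s̄ = 389.3417 − 0.975 × 2.4333 = 386.9692

386.969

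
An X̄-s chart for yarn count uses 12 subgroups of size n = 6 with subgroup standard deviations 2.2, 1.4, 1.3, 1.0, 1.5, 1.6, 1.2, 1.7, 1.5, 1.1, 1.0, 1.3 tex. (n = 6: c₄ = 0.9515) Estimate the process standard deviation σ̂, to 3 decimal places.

1.471

s̄ = (2.2 + 1.4 + 1.3 + 1.0 + 1.5 + 1.6 + 1.2 + 1.7 + 1.5 + 1.1 + 1.0 + 1.3) / 12 = 1.4000
σ̂ = s̄ / c₄ = 1.4000 / 0.9515 = 1.4714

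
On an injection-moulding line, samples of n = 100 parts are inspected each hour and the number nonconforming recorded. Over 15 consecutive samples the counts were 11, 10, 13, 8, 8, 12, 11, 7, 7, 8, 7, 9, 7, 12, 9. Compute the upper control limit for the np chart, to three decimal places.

17.966

p̄ = Σdᵢ / (k·n) = 139 / (15 × 100) = 0.09267
UCL = np̄ + 3·√(np̄(1−p̄)) = 9.2667 + 3 × √(9.2667×0.90733) = 9.2667 + 3 × 2.8996 = 17.9656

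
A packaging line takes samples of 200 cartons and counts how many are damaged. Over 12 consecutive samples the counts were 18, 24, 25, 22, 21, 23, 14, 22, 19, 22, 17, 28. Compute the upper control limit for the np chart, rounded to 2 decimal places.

34.32

p̄ = Σdᵢ / (k·n) = 255 / (12 × 200) = 0.10625
UCL = np̄ + 3·√(np̄(1−p̄)) = 21.2500 + 3 × √(21.2500×0.89375) = 21.2500 + 3 × 4.3580 = 34.3240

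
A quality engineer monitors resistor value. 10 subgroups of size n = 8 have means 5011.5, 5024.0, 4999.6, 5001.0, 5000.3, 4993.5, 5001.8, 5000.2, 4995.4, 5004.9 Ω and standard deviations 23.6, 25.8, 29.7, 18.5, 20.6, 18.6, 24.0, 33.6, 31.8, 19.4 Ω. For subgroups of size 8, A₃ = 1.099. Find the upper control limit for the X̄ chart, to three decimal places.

X̄̄ = (5011.5 + 5024.0 + 4999.6 + 5001.0 + 5000.3 + 4993.5 + 5001.8 + 5000.2 + 4995.4 + 5004.9) / 10 = 5003.2200
s̄ = (23.6 + 25.8 + 29.7 + 18.5 + 20.6 + 18.6 + 24.0 + 33.6 + 31.8 + 19.4) / 10 = 24.5600
UCL = X̄̄ + A₃·s̄ = 5003.2200 + 1.099 × 24.5600 = 5030.2114

5030.211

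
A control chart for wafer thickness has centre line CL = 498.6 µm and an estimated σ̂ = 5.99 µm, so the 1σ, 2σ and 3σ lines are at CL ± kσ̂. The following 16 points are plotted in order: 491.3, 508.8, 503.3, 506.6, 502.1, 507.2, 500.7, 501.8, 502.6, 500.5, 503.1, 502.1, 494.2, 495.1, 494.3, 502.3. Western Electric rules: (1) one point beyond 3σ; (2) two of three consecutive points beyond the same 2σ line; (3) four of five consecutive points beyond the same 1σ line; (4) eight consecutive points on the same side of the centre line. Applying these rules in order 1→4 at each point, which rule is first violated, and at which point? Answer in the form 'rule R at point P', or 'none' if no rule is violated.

rule 4 at point 9

Zone of each point (C = within 1σ̂, B = 1σ̂–2σ̂, A = 2σ̂–3σ̂, * = beyond 3σ̂; sign = side of CL): 1:-B, 2:+B, 3:+C, 4:+B, 5:+C, 6:+B, 7:+C, 8:+C, 9:+C, 10:+C, 11:+C, 12:+C, 13:-C, 14:-C, 15:-C, 16:+C
Rule 4 (eight consecutive points on the same side of the centre line) is satisfied at point 9.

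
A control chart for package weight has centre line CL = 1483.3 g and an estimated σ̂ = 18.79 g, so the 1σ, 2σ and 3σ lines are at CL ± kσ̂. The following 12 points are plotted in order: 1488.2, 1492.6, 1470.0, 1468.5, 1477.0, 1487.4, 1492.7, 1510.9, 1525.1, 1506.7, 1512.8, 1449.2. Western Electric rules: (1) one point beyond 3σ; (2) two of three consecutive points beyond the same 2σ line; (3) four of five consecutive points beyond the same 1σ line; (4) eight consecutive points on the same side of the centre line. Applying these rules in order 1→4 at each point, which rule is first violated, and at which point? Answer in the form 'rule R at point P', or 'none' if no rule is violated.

rule 3 at point 11

Zone of each point (C = within 1σ̂, B = 1σ̂–2σ̂, A = 2σ̂–3σ̂, * = beyond 3σ̂; sign = side of CL): 1:+C, 2:+C, 3:-C, 4:-C, 5:-C, 6:+C, 7:+C, 8:+B, 9:+A, 10:+B, 11:+B, 12:-B
Rule 3 (four of five consecutive points beyond the same 1σ limit) is satisfied at point 11.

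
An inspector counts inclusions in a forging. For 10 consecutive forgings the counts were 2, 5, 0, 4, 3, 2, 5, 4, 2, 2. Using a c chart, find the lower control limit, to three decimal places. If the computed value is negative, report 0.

0.000

c̄ = (2 + 5 + 0 + 4 + 3 + 2 + 5 + 4 + 2 + 2) / 10 = 29 / 10 = 2.9000
LCL = c̄ − 3√c̄ = 2.9000 − 3 × 1.7029 = -2.2088 → 0 (cannot be negative)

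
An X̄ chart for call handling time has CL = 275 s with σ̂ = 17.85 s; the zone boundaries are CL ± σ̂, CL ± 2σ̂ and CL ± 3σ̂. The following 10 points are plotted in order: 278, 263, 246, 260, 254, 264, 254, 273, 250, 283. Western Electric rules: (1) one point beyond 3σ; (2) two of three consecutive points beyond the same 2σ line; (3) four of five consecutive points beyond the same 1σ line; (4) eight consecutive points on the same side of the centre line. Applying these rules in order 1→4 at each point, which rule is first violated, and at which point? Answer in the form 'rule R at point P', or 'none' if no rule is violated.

rule 4 at point 9

Zone of each point (C = within 1σ̂, B = 1σ̂–2σ̂, A = 2σ̂–3σ̂, * = beyond 3σ̂; sign = side of CL): 1:+C, 2:-C, 3:-B, 4:-C, 5:-B, 6:-C, 7:-B, 8:-C, 9:-B, 10:+C
Rule 4 (eight consecutive points on the same side of the centre line) is satisfied at point 9.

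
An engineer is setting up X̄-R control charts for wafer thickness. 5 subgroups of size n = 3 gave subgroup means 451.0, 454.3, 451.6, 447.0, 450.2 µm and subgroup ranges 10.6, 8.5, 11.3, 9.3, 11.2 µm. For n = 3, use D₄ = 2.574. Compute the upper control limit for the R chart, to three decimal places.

R̄ = (10.6 + 8.5 + 11.3 + 9.3 + 11.2) / 5 = 50.9000 / 5 = 10.1800
UCL_R = D₄·R̄ = 2.574 × 10.1800 = 26.2033

26.203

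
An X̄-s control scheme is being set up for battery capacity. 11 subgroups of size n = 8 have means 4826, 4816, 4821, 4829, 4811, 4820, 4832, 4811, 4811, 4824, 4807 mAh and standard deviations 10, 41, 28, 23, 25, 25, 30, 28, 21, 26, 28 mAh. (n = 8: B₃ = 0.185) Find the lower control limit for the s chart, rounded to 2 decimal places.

s̄ = (10 + 41 + 28 + 23 + 25 + 25 + 30 + 28 + 21 + 26 + 28) / 11 = 25.9091
LCL_s = B₃·s̄ = 0.185 × 25.9091 = 4.7932

4.79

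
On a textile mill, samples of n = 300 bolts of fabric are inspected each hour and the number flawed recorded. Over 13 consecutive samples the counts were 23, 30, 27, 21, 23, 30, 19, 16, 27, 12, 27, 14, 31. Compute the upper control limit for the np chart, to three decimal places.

p̄ = Σdᵢ / (k·n) = 300 / (13 × 300) = 0.07692
UCL = np̄ + 3·√(np̄(1−p̄)) = 23.0769 + 3 × √(23.0769×0.92308) = 23.0769 + 3 × 4.6154 = 36.9231

36.923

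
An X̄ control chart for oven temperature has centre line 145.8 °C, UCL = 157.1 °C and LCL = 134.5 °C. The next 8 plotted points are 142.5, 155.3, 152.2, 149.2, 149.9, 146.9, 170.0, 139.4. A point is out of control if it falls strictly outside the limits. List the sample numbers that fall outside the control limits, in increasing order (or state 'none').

7

Compare each point to [134.5, 157.1]: sample 7 = 170.0 > UCL.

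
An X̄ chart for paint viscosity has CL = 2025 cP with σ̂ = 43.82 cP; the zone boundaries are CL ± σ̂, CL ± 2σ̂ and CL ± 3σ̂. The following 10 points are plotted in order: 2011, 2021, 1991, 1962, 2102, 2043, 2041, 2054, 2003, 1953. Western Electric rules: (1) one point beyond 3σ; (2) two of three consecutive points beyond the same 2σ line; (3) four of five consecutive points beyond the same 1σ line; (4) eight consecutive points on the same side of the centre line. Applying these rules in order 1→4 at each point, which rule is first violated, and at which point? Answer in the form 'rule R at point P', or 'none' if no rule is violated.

Zone of each point (C = within 1σ̂, B = 1σ̂–2σ̂, A = 2σ̂–3σ̂, * = beyond 3σ̂; sign = side of CL): 1:-C, 2:-C, 3:-C, 4:-B, 5:+B, 6:+C, 7:+C, 8:+C, 9:-C, 10:-B
No rule fires across all 10 points.

none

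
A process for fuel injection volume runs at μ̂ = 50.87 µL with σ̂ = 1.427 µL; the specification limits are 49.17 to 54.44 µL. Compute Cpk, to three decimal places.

0.397

Cpu = (USL − μ̂) / (3σ̂) = (54.44 − 50.87) / (3 × 1.427) = 0.8339; Cpl = (μ̂ − LSL) / (3σ̂) = (50.87 − 49.17) / (3 × 1.427) = 0.3971; Cpk = min(Cpu, Cpl) = 0.3971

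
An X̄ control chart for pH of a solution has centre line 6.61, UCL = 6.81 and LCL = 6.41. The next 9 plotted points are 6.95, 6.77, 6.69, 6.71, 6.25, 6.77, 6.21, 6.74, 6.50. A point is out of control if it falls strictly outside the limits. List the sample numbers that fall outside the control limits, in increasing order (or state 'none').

1, 5, 7

Compare each point to [6.41, 6.81]: sample 1 = 6.95 > UCL; sample 5 = 6.25 < LCL; sample 7 = 6.21 < LCL.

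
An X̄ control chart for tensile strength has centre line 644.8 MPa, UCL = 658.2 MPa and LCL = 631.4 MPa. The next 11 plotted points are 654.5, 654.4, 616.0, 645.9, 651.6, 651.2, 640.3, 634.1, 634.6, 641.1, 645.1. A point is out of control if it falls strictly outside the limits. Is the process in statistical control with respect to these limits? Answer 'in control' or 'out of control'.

Compare each point to [631.4, 658.2]: sample 3 = 616.0 < LCL.

out of control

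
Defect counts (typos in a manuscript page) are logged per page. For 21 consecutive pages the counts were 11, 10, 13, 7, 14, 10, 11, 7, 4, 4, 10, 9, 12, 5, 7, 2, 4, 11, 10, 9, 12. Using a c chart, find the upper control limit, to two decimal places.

c̄ = (11 + 10 + 13 + 7 + 14 + 10 + 11 + 7 + 4 + 4 + 10 + 9 + 12 + 5 + 7 + 2 + 4 + 11 + 10 + 9 + 12) / 21 = 182 / 21 = 8.6667
UCL = c̄ + 3√c̄ = 8.6667 + 3 × √8.6667 = 8.6667 + 3 × 2.9439 = 17.4984

17.50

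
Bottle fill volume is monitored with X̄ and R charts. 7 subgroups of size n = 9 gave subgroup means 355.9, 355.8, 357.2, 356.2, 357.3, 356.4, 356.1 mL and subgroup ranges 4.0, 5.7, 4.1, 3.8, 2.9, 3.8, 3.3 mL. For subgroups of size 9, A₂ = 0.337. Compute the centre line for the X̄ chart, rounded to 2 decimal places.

356.41

X̄̄ = (355.9 + 355.8 + 357.2 + 356.2 + 357.3 + 356.4 + 356.1) / 7 = 2494.9000 / 7 = 356.4143
CL = X̄̄ = 356.4143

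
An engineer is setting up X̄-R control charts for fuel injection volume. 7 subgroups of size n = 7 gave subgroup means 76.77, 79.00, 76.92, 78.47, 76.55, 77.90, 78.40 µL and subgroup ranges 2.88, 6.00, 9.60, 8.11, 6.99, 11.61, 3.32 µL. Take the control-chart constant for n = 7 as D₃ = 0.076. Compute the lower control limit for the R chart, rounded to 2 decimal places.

R̄ = (2.88 + 6.00 + 9.60 + 8.11 + 6.99 + 11.61 + 3.32) / 7 = 48.5100 / 7 = 6.9300
LCL_R = D₃·R̄ = 0.076 × 6.9300 = 0.5267

0.53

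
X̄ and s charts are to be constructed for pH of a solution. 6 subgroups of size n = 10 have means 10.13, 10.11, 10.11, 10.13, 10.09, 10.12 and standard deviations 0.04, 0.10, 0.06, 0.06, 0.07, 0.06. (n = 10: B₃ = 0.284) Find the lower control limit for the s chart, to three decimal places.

s̄ = (0.04 + 0.10 + 0.06 + 0.06 + 0.07 + 0.06) / 6 = 0.0650
LCL_s = B₃·s̄ = 0.284 × 0.0650 = 0.0185

0.018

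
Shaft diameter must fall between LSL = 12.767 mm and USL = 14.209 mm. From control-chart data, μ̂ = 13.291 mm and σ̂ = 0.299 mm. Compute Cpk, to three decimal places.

0.584

Cpu = (USL − μ̂) / (3σ̂) = (14.209 − 13.291) / (3 × 0.299) = 1.0234; Cpl = (μ̂ − LSL) / (3σ̂) = (13.291 − 12.767) / (3 × 0.299) = 0.5842; Cpk = min(Cpu, Cpl) = 0.5842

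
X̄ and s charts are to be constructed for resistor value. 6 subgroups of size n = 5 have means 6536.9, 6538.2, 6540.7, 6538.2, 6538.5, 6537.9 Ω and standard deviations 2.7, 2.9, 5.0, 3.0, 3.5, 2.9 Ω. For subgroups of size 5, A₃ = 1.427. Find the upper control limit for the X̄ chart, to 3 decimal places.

6543.157

X̄̄ = (6536.9 + 6538.2 + 6540.7 + 6538.2 + 6538.5 + 6537.9) / 6 = 6538.4000
s̄ = (2.7 + 2.9 + 5.0 + 3.0 + 3.5 + 2.9) / 6 = 3.3333
UCL = X̄̄ + A₃·s̄ = 6538.4000 + 1.427 × 3.3333 = 6543.1567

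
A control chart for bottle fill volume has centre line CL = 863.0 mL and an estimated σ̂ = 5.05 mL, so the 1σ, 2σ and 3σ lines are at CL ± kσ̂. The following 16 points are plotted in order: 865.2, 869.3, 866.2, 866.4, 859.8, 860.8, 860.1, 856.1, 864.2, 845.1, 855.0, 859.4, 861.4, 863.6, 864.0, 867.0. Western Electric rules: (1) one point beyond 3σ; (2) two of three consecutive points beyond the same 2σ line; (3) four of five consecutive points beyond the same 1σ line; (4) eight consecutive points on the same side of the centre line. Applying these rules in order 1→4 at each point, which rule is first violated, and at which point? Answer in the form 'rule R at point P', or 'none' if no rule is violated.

rule 1 at point 10

Zone of each point (C = within 1σ̂, B = 1σ̂–2σ̂, A = 2σ̂–3σ̂, * = beyond 3σ̂; sign = side of CL): 1:+C, 2:+B, 3:+C, 4:+C, 5:-C, 6:-C, 7:-C, 8:-B, 9:+C, 10:-*, 11:-B, 12:-C, 13:-C, 14:+C, 15:+C, 16:+C
Rule 1 (one point beyond the 3σ limits) is satisfied at point 10.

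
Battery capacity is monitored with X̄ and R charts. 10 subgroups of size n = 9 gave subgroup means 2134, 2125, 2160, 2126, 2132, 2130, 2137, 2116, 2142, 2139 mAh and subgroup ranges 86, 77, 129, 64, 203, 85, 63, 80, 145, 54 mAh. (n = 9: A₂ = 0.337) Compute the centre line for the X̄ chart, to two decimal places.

2134.10

X̄̄ = (2134 + 2125 + 2160 + 2126 + 2132 + 2130 + 2137 + 2116 + 2142 + 2139) / 10 = 21341.0000 / 10 = 2134.1000
CL = X̄̄ = 2134.1000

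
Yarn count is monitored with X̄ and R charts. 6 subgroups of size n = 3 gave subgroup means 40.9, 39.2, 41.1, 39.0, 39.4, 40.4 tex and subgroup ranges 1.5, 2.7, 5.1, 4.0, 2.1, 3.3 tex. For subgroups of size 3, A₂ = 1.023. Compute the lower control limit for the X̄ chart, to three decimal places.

X̄̄ = (40.9 + 39.2 + 41.1 + 39.0 + 39.4 + 40.4) / 6 = 240.0000 / 6 = 40.0000
R̄ = (1.5 + 2.7 + 5.1 + 4.0 + 2.1 + 3.3) / 6 = 18.7000 / 6 = 3.1167
LCL = X̄̄ − A₂·R̄ = 40.0000 − 1.023 × 3.1167 = 36.8117

36.812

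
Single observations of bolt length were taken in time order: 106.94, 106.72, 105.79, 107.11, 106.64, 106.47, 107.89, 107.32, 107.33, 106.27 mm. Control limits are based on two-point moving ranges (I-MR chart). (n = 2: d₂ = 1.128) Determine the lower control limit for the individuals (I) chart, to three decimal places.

105.025

X̄ = (106.94 + 106.72 + 105.79 + 107.11 + 106.64 + 106.47 + 107.89 + 107.32 + 107.33 + 106.27) / 10 = 106.8480
Moving ranges: 0.22, 0.93, 1.32, 0.47, 0.17, 1.42, 0.57, 0.01, 1.06; M̄R̄ = 6.1700 / 9 = 0.6856
LCL = X̄ − 3·M̄R̄/d₂ = 106.8480 − 3 × 0.6856 / 1.128 = 105.0247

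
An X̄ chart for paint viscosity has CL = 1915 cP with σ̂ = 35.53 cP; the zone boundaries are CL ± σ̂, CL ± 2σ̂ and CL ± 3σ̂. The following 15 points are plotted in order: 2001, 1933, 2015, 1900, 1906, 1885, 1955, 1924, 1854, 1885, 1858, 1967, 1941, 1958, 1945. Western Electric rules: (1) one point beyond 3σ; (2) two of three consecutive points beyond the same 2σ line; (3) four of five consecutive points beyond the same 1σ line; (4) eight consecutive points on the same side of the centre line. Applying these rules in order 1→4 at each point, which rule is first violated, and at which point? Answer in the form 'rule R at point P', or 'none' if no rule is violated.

Zone of each point (C = within 1σ̂, B = 1σ̂–2σ̂, A = 2σ̂–3σ̂, * = beyond 3σ̂; sign = side of CL): 1:+A, 2:+C, 3:+A, 4:-C, 5:-C, 6:-C, 7:+B, 8:+C, 9:-B, 10:-C, 11:-B, 12:+B, 13:+C, 14:+B, 15:+C
Rule 2 (two of three consecutive points beyond the same 2σ limit) is satisfied at point 3.

rule 2 at point 3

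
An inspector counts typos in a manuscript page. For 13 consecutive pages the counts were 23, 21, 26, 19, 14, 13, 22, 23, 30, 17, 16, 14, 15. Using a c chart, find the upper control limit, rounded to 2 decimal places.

c̄ = (23 + 21 + 26 + 19 + 14 + 13 + 22 + 23 + 30 + 17 + 16 + 14 + 15) / 13 = 253 / 13 = 19.4615
UCL = c̄ + 3√c̄ = 19.4615 + 3 × √19.4615 = 19.4615 + 3 × 4.4115 = 32.6961

32.70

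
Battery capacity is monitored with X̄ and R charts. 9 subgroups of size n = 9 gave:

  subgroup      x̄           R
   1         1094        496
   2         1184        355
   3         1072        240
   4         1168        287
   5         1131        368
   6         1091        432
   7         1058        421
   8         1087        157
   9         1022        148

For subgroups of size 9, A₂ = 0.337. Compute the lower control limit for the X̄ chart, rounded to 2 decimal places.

992.04

X̄̄ = (1094 + 1184 + 1072 + 1168 + 1131 + 1091 + 1058 + 1087 + 1022) / 9 = 9907.0000 / 9 = 1100.7778
R̄ = (496 + 355 + 240 + 287 + 368 + 432 + 421 + 157 + 148) / 9 = 2904.0000 / 9 = 322.6667
LCL = X̄̄ − A₂·R̄ = 1100.7778 − 0.337 × 322.6667 = 992.0391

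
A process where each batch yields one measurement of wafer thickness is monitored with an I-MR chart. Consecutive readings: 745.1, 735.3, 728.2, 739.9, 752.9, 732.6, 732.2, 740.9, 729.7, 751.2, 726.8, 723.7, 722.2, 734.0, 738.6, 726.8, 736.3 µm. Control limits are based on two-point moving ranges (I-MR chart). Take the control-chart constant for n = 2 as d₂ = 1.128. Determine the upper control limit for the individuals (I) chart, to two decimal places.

X̄ = (745.1 + 735.3 + 728.2 + 739.9 + 752.9 + 732.6 + 732.2 + 740.9 + 729.7 + 751.2 + 726.8 + 723.7 + 722.2 + 734.0 + 738.6 + 726.8 + 736.3) / 17 = 735.0824
Moving ranges: 9.8, 7.1, 11.7, 13.0, 20.3, 0.4, 8.7, 11.2, 21.5, 24.4, 3.1, 1.5, 11.8, 4.6, 11.8, 9.5; M̄R̄ = 170.4000 / 16 = 10.6500
UCL = X̄ + 3·M̄R̄/d₂ = 735.0824 + 3 × 10.6500 / 1.128 = 763.4068

763.41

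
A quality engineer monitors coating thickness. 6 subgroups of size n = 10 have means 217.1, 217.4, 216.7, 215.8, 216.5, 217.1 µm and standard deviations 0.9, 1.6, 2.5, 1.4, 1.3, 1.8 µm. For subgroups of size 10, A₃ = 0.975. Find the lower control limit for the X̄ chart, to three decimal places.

215.223

X̄̄ = (217.1 + 217.4 + 216.7 + 215.8 + 216.5 + 217.1) / 6 = 216.7667
s̄ = (0.9 + 1.6 + 2.5 + 1.4 + 1.3 + 1.8) / 6 = 1.5833
LCL = X̄̄ − A₃·s̄ = 216.7667 − 0.975 × 1.5833 = 215.2229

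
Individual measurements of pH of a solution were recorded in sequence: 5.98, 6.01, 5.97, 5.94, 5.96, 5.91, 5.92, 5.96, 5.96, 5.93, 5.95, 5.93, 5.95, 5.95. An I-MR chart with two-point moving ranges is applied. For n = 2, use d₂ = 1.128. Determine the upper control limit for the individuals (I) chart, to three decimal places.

6.015

X̄ = (5.98 + 6.01 + 5.97 + 5.94 + 5.96 + 5.91 + 5.92 + 5.96 + 5.96 + 5.93 + 5.95 + 5.93 + 5.95 + 5.95) / 14 = 5.9514
Moving ranges: 0.03, 0.04, 0.03, 0.02, 0.05, 0.01, 0.04, 0.00, 0.03, 0.02, 0.02, 0.02, 0.00; M̄R̄ = 0.3100 / 13 = 0.0238
UCL = X̄ + 3·M̄R̄/d₂ = 5.9514 + 3 × 0.0238 / 1.128 = 6.0148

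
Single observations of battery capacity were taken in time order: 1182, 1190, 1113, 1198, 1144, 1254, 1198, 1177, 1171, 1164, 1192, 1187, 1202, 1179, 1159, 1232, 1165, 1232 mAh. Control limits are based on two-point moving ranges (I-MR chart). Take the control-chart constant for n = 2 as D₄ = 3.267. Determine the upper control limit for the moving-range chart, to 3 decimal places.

Moving ranges: 8, 77, 85, 54, 110, 56, 21, 6, 7, 28, 5, 15, 23, 20, 73, 67, 67; M̄R̄ = 722.0000 / 17 = 42.4706
UCL_MR = D₄·M̄R̄ = 3.267 × 42.4706 = 138.7514

138.751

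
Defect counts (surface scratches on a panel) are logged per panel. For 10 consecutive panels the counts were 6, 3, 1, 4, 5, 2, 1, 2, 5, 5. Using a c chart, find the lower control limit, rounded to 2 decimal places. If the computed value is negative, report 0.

c̄ = (6 + 3 + 1 + 4 + 5 + 2 + 1 + 2 + 5 + 5) / 10 = 34 / 10 = 3.4000
LCL = c̄ − 3√c̄ = 3.4000 − 3 × 1.8439 = -2.1317 → 0 (cannot be negative)

0.00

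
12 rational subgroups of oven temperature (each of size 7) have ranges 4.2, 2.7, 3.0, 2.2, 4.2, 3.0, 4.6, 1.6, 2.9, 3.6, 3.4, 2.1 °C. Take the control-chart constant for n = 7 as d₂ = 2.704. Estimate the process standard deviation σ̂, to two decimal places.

R̄ = (4.2 + 2.7 + 3.0 + 2.2 + 4.2 + 3.0 + 4.6 + 1.6 + 2.9 + 3.6 + 3.4 + 2.1) / 12 = 3.1250
σ̂ = R̄ / d₂ = 3.1250 / 2.704 = 1.1557

1.16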